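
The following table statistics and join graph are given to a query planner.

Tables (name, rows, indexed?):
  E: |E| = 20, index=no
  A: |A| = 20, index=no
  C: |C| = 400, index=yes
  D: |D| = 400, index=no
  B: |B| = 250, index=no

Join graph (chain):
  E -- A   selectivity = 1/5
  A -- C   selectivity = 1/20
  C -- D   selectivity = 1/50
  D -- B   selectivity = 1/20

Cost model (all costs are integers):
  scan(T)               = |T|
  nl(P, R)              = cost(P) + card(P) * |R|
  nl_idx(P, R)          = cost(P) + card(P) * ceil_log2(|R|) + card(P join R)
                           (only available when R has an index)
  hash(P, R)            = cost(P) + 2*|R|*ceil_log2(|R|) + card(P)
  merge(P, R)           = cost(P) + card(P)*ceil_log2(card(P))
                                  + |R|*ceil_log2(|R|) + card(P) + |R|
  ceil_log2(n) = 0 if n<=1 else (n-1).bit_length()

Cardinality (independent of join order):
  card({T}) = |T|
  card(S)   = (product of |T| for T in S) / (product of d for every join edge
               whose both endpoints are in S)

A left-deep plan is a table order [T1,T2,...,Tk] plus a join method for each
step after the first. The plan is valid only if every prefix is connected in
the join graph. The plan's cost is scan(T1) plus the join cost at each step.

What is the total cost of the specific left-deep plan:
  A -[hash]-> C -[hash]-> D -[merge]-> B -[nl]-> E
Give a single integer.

858690

step 1: scan A: cost=20, card=20
step 2: join C via hash
    card(P join C) = 20*400/(20) = 400
    cost = 20 + 2*400*9 + 20 = 7240
step 3: join D via hash
    card(P join D) = 400*400/(50) = 3200
    cost = 7240 + 2*400*9 + 400 = 14840
step 4: join B via merge
    card(P join B) = 3200*250/(20) = 40000
    cost = 14840 + 3200*12 + 250*8 + 3200 + 250 = 58690
step 5: join E via nl
    card(P join E) = 40000*20/(5) = 160000
    cost = 58690 + 40000*20 = 858690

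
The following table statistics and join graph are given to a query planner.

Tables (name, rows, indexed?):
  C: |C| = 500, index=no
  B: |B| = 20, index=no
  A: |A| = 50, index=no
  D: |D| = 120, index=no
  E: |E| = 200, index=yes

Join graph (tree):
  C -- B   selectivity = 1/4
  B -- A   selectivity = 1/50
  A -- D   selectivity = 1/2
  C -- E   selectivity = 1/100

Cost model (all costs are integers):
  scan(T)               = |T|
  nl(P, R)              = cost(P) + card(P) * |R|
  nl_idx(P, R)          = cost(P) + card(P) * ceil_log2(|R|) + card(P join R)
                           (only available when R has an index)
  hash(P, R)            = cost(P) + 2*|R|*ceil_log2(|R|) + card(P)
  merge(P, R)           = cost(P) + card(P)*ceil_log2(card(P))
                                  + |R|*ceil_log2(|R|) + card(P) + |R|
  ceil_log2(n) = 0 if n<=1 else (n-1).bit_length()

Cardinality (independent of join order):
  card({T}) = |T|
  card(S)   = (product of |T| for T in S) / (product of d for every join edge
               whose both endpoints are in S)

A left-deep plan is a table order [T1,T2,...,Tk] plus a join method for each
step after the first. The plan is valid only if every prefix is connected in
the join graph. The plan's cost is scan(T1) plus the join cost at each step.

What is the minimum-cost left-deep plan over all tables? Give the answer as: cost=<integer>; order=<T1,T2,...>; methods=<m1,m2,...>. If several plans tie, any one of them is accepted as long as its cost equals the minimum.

cost=16680; order=C,B,A,E,D; methods=hash,hash,hash,hash

Selinger DP (subsets sized 1..n):
  {C}: scan cost=500, card=500
  {B}: scan cost=20, card=20
  {A}: scan cost=50, card=50
  {D}: scan cost=120, card=120
  {E}: scan cost=200, card=200
  {BC}: card=2500; try (B,hash)→1200, (C,merge)→5140, (B,merge)→5620, (C,hash)→9040, (C,nl)→10020, (B,nl)→10500; best=1200 via (B,hash)
  {CE}: card=1000; try (E,hash)→4200, (E,nl_idx)→5500, (C,merge)→7000, (E,merge)→7300, (C,hash)→9400, (C,nl)→100200 …(+1); best=4200 via (E,hash)
  {AB}: card=20; try (B,hash)→300, (A,merge)→490, (B,merge)→520, (A,hash)→640, (A,nl)→1020, (B,nl)→1050; best=300 via (B,hash)
  {AD}: card=3000; try (A,hash)→840, (D,merge)→1360, (A,merge)→1430, (D,hash)→1780, (D,nl)→6050, (A,nl)→6120; best=840 via (A,hash)
  {ABC}: card=2500; try (A,hash)→4300, (C,merge)→5420, (C,hash)→9320, (C,nl)→10300, (A,merge)→34050, (A,nl)→126200; best=4300 via (A,hash)
  {BCE}: card=5000; try (B,hash)→5400, (E,hash)→6900, (B,merge)→15320, (B,nl)→24200, (E,nl_idx)→26200, (E,merge)→35500 …(+1); best=5400 via (B,hash)
  {ABD}: card=1200; try (D,merge)→1380, (D,hash)→2000, (D,nl)→2700, (B,hash)→4040, (B,merge)→39960, (B,nl)→60840; best=1380 via (D,merge)
  {ABCD}: card=150000; try (D,hash)→8480, (C,hash)→11580, (C,merge)→20780, (D,merge)→37760, (D,nl)→304300, (C,nl)→601380; best=8480 via (D,hash)
  {ABCE}: card=5000; try (E,hash)→10000, (A,hash)→11000, (E,nl_idx)→29300, (E,merge)→38600, (A,merge)→75750, (A,nl)→255400 …(+1); best=10000 via (E,hash)
  {ABCDE}: card=300000; try (D,hash)→16680, (D,merge)→80960, (E,hash)→161680, (D,nl)→610000, (E,nl_idx)→1508480, (E,merge)→2860280 …(+1); best=16680 via (D,hash)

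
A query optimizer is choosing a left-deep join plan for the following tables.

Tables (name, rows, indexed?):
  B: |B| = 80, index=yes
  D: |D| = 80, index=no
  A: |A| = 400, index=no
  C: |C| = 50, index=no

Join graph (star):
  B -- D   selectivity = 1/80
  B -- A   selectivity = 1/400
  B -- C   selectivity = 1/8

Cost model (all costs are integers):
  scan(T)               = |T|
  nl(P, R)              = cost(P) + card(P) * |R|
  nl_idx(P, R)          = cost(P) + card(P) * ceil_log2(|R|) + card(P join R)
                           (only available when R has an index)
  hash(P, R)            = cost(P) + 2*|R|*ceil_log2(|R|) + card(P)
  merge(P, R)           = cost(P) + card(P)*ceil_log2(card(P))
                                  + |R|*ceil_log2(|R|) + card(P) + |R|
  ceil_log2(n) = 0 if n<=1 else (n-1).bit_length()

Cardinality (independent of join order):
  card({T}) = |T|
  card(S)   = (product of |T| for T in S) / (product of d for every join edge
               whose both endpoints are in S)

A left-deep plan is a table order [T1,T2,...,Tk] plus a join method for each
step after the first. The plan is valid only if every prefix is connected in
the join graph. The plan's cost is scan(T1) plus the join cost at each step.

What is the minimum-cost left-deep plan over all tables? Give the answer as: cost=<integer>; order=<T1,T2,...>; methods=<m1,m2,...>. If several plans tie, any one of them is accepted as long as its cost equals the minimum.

Selinger DP (subsets sized 1..n):
  {B}: scan cost=80, card=80
  {D}: scan cost=80, card=80
  {A}: scan cost=400, card=400
  {C}: scan cost=50, card=50
  {BD}: card=80; try (B,nl_idx)→720, (D,hash)→1280, (B,hash)→1280, (D,merge)→1360, (B,merge)→1360, (D,nl)→6480 …(+1); best=720 via (B,nl_idx)
  {AB}: card=80; try (B,hash)→1920, (B,nl_idx)→3280, (A,merge)→4720, (B,merge)→5040, (A,hash)→7360, (A,nl)→32080 …(+1); best=1920 via (B,hash)
  {BC}: card=500; try (C,hash)→760, (B,nl_idx)→900, (B,merge)→1040, (C,merge)→1070, (B,hash)→1220, (B,nl)→4050 …(+1); best=760 via (C,hash)
  {ABD}: card=80; try (D,hash)→3120, (D,merge)→3200, (A,merge)→5360, (A,hash)→8000, (D,nl)→8320, (A,nl)→32720; best=3120 via (D,hash)
  {BCD}: card=500; try (C,hash)→1400, (C,merge)→1710, (D,hash)→2380, (C,nl)→4720, (D,merge)→6400, (D,nl)→40760; best=1400 via (C,hash)
  {ABC}: card=500; try (C,hash)→2600, (C,merge)→2910, (C,nl)→5920, (A,hash)→8460, (A,merge)→9760, (A,nl)→200760; best=2600 via (C,hash)
  {ABCD}: card=500; try (C,hash)→3800, (C,merge)→4110, (D,hash)→4220, (C,nl)→7120, (D,merge)→8240, (A,hash)→9100 …(+3); best=3800 via (C,hash)

cost=3800; order=A,B,D,C; methods=hash,hash,hash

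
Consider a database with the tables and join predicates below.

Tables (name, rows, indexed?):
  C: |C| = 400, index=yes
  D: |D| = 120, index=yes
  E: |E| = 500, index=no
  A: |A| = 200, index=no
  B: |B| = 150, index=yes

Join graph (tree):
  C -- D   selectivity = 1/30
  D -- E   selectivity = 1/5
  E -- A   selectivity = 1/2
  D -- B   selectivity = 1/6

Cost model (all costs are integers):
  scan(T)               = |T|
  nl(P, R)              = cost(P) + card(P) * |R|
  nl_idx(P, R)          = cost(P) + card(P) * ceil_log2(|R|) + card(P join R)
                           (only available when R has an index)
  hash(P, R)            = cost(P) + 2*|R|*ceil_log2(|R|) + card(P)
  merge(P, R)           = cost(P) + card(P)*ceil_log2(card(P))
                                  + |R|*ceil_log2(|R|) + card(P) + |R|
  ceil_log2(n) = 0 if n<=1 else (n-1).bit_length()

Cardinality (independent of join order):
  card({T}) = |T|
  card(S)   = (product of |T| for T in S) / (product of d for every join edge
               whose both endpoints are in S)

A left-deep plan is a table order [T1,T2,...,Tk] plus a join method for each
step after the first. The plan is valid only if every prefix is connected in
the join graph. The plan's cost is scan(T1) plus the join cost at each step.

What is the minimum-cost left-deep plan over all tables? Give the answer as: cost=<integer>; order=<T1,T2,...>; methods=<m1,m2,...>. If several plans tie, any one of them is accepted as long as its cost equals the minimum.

cost=4058680; order=C,D,B,E,A; methods=hash,hash,hash,hash

Selinger DP (subsets sized 1..n):
  {C}: scan cost=400, card=400
  {D}: scan cost=120, card=120
  {E}: scan cost=500, card=500
  {A}: scan cost=200, card=200
  {B}: scan cost=150, card=150
  {CD}: card=1600; try (D,hash)→2480, (C,nl_idx)→2800, (D,nl_idx)→4800, (C,merge)→5080, (D,merge)→5360, (C,hash)→7440 …(+2); best=2480 via (D,hash)
  {DE}: card=12000; try (D,hash)→2680, (E,merge)→6080, (D,merge)→6460, (E,hash)→9240, (D,nl_idx)→16000, (E,nl)→60120 …(+1); best=2680 via (D,hash)
  {BD}: card=3000; try (D,hash)→1980, (B,merge)→2430, (D,merge)→2460, (B,hash)→2640, (B,nl_idx)→4080, (D,nl_idx)→4200 …(+2); best=1980 via (D,hash)
  {AE}: card=50000; try (A,hash)→4200, (E,merge)→7000, (A,merge)→7300, (E,hash)→9400, (E,nl)→100200, (A,nl)→100500; best=4200 via (A,hash)
  {CDE}: card=160000; try (E,hash)→13080, (C,hash)→21880, (E,merge)→26680, (C,merge)→186680, (C,nl_idx)→270680, (E,nl)→802480 …(+1); best=13080 via (E,hash)
  {BCD}: card=40000; try (B,hash)→6480, (C,hash)→12180, (B,merge)→23030, (C,merge)→44980, (B,nl_idx)→55280, (C,nl_idx)→68980 …(+2); best=6480 via (B,hash)
  {ADE}: card=1200000; try (A,hash)→17880, (D,hash)→55880, (A,merge)→184480, (D,merge)→855160, (D,nl_idx)→1554200, (A,nl)→2402680 …(+1); best=17880 via (A,hash)
  {BDE}: card=300000; try (E,hash)→13980, (B,hash)→17080, (E,merge)→45980, (B,merge)→184030, (B,nl_idx)→398680, (E,nl)→1501980 …(+1); best=13980 via (E,hash)
  {ACDE}: card=16000000; try (A,hash)→176280, (C,hash)→1225080, (A,merge)→3054880, (C,merge)→26421880, (C,nl_idx)→26817880, (A,nl)→32013080 …(+1); best=176280 via (A,hash)
  {BCDE}: card=4000000; try (E,hash)→55480, (B,hash)→175480, (C,hash)→321180, (E,merge)→691480, (B,merge)→3054430, (B,nl_idx)→5293080 …(+5); best=55480 via (E,hash)
  {ABDE}: card=30000000; try (A,hash)→317180, (B,hash)→1220280, (A,merge)→6015780, (B,merge)→26419230, (B,nl_idx)→39617880, (A,nl)→60013980 …(+1); best=317180 via (A,hash)
  {ABCDE}: card=400000000; try (A,hash)→4058680, (B,hash)→16178680, (C,hash)→30324380, (A,merge)→92057280, (B,merge)→400177630, (B,nl_idx)→528176280 …(+5); best=4058680 via (A,hash)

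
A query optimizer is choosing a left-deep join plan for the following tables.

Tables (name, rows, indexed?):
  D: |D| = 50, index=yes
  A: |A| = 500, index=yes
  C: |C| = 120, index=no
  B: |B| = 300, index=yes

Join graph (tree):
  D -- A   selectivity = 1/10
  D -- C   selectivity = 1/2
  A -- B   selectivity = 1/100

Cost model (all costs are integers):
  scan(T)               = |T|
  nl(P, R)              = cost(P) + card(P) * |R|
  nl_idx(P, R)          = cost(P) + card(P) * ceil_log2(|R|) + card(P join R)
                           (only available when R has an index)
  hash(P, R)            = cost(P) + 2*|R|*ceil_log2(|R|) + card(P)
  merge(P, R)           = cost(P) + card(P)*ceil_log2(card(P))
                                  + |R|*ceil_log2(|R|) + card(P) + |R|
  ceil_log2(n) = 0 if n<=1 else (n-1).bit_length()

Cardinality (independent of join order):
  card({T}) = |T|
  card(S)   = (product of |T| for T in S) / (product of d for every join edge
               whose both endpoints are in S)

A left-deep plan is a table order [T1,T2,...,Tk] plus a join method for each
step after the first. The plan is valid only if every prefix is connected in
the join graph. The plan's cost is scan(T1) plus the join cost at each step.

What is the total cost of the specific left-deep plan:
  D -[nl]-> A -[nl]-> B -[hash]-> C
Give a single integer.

step 1: scan D: cost=50, card=50
step 2: join A via nl
    card(P join A) = 50*500/(10) = 2500
    cost = 50 + 50*500 = 25050
step 3: join B via nl
    card(P join B) = 2500*300/(100) = 7500
    cost = 25050 + 2500*300 = 775050
step 4: join C via hash
    card(P join C) = 7500*120/(2) = 450000
    cost = 775050 + 2*120*7 + 7500 = 784230

784230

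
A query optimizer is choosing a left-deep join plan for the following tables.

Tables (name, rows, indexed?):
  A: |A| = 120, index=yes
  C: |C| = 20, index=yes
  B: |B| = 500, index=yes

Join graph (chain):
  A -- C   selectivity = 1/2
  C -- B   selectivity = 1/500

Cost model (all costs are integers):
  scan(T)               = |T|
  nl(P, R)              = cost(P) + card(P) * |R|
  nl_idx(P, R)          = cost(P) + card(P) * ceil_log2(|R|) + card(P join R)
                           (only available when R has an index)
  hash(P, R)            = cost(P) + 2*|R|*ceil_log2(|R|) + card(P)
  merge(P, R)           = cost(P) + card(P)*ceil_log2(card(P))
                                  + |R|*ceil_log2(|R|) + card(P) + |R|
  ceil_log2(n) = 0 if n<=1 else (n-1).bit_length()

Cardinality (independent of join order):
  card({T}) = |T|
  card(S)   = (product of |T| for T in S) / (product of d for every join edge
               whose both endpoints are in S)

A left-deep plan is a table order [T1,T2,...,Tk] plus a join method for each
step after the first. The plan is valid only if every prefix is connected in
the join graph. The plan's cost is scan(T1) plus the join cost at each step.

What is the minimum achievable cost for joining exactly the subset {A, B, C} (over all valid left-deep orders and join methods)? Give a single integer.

Selinger DP over subsets of {A,B,C}:
  {A}: scan cost=120, card=120
  {C}: scan cost=20, card=20
  {B}: scan cost=500, card=500
  {AC}: card=1200; try (C,hash)→440, (A,merge)→1100, (C,merge)→1200, (A,nl_idx)→1360, (A,hash)→1720, (C,nl_idx)→1920 …(+2); best=440 via (C,hash)
  {BC}: card=20; try (B,nl_idx)→220, (C,hash)→1200, (C,nl_idx)→3020, (B,merge)→5140, (C,merge)→5620, (B,hash)→9040 …(+2); best=220 via (B,nl_idx)
  {ABC}: card=1200; try (A,merge)→1300, (A,nl_idx)→1560, (A,hash)→1920, (A,nl)→2620, (B,hash)→10640, (B,nl_idx)→12440 …(+2); best=1300 via (A,merge)

1300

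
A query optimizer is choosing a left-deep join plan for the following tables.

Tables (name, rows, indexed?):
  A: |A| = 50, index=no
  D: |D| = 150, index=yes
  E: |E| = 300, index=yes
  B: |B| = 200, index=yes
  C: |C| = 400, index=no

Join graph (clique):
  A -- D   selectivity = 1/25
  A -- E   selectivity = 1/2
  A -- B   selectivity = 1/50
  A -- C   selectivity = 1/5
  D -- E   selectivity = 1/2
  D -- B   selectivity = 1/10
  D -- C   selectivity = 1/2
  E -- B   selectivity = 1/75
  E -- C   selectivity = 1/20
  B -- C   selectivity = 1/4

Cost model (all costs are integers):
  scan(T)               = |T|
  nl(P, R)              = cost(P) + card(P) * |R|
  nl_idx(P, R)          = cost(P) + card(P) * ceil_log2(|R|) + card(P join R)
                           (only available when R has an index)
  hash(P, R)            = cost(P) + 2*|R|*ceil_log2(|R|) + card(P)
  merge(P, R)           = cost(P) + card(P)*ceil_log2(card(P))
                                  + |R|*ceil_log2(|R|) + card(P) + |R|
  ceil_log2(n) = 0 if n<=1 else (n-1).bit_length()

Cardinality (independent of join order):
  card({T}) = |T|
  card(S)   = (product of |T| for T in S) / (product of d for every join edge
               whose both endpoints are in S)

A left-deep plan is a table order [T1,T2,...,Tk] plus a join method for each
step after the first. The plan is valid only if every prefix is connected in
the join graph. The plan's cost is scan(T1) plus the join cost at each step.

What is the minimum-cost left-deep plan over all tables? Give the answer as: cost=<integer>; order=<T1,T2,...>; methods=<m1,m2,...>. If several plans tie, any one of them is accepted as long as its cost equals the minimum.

Selinger DP (subsets sized 1..n):
  {A}: scan cost=50, card=50
  {D}: scan cost=150, card=150
  {E}: scan cost=300, card=300
  {B}: scan cost=200, card=200
  {C}: scan cost=400, card=400
  {AD}: card=300; try (D,nl_idx)→750, (A,hash)→900, (D,merge)→1750, (A,merge)→1850, (D,hash)→2500, (D,nl)→7550 …(+1); best=750 via (D,nl_idx)
  {AE}: card=7500; try (A,hash)→1200, (E,merge)→3400, (A,merge)→3650, (E,hash)→5500, (E,nl_idx)→8000, (E,nl)→15050 …(+1); best=1200 via (A,hash)
  {AB}: card=200; try (B,nl_idx)→650, (A,hash)→1000, (B,merge)→2200, (A,merge)→2350, (B,hash)→3300, (B,nl)→10050 …(+1); best=650 via (B,nl_idx)
  {AC}: card=4000; try (A,hash)→1400, (C,merge)→4400, (A,merge)→4750, (C,hash)→7300, (C,nl)→20050, (A,nl)→20400; best=1400 via (A,hash)
  {DE}: card=22500; try (D,hash)→3000, (E,merge)→4500, (D,merge)→4650, (E,hash)→5700, (E,nl_idx)→24000, (D,nl_idx)→25200 …(+2); best=3000 via (D,hash)
  {BD}: card=3000; try (D,hash)→2800, (B,merge)→3300, (D,merge)→3350, (B,hash)→3500, (B,nl_idx)→4350, (D,nl_idx)→4800 …(+2); best=2800 via (D,hash)
  {CD}: card=30000; try (D,hash)→3200, (C,merge)→5500, (D,merge)→5750, (C,hash)→7500, (D,nl_idx)→33600, (C,nl)→60150 …(+1); best=3200 via (D,hash)
  {BE}: card=800; try (E,nl_idx)→2800, (B,nl_idx)→3500, (B,hash)→3800, (E,merge)→5000, (B,merge)→5100, (E,hash)→5800 …(+2); best=2800 via (E,nl_idx)
  {CE}: card=6000; try (E,hash)→6200, (C,merge)→7300, (E,merge)→7400, (C,hash)→7800, (E,nl_idx)→10000, (C,nl)→120300 …(+1); best=6200 via (E,hash)
  {BC}: card=20000; try (B,hash)→4000, (C,merge)→6000, (B,merge)→6200, (C,hash)→7600, (B,nl_idx)→23600, (C,nl)→80200 …(+1); best=4000 via (B,hash)
  {ADE}: card=22500; try (E,hash)→6450, (E,merge)→6750, (D,hash)→11100, (E,nl_idx)→25950, (A,hash)→26100, (D,nl_idx)→83700 …(+5); best=6450 via (E,hash)
  {ABD}: card=120; try (D,nl_idx)→2370, (D,hash)→3250, (B,nl_idx)→3270, (D,merge)→3800, (B,hash)→4250, (B,merge)→5550 …(+5); best=2370 via (D,nl_idx)
  {ACD}: card=12000; try (C,merge)→7750, (D,hash)→7800, (C,hash)→8250, (A,hash)→33800, (D,nl_idx)→45400, (D,merge)→54750 …(+4); best=7750 via (C,merge)
  {ABE}: card=400; try (E,nl_idx)→2850, (A,hash)→4200, (E,merge)→5450, (E,hash)→6250, (B,hash)→11900, (A,merge)→11950 …(+5); best=2850 via (E,nl_idx)
  {ACE}: card=30000; try (E,hash)→10800, (A,hash)→12800, (C,hash)→15900, (E,merge)→56400, (E,nl_idx)→67400, (A,merge)→90550 …(+4); best=10800 via (E,hash)
  {ABC}: card=4000; try (C,merge)→6450, (C,hash)→8050, (B,hash)→8600, (A,hash)→24600, (B,nl_idx)→37400, (B,merge)→55200 …(+4); best=6450 via (C,merge)
  {BDE}: card=6000; try (D,hash)→6000, (E,hash)→11200, (D,merge)→12950, (D,nl_idx)→15200, (B,hash)→28700, (E,nl_idx)→35800 …(+6); best=6000 via (D,hash)
  {CDE}: card=225000; try (D,hash)→14600, (C,hash)→32700, (E,hash)→38600, (D,merge)→91550, (D,nl_idx)→279200, (C,merge)→367000 …(+5); best=14600 via (D,hash)
  {BCD}: card=150000; try (C,hash)→13000, (D,hash)→26400, (B,hash)→36400, (C,merge)→45800, (D,nl_idx)→314000, (D,merge)→325350 …(+5); best=13000 via (C,hash)
  {BCE}: card=4000; try (C,hash)→10800, (B,hash)→15400, (C,merge)→15600, (E,hash)→29400, (B,nl_idx)→58200, (B,merge)→92000 …(+5); best=10800 via (C,hash)
  {ABDE}: card=120; try (E,nl_idx)→3570, (D,hash)→5650, (D,nl_idx)→6170, (E,merge)→6330, (E,hash)→7890, (D,merge)→8200 …(+9); best=3570 via (E,nl_idx)
  {ACDE}: card=45000; try (E,hash)→25150, (C,hash)→36150, (D,hash)→43200, (E,nl_idx)→160750, (E,merge)→190750, (A,hash)→240200 …(+8); best=25150 via (E,hash)
  {ABCD}: card=1200; try (C,merge)→7330, (C,hash)→9690, (D,hash)→12850, (B,hash)→22950, (D,nl_idx)→39650, (C,nl)→50370 …(+8); best=7330 via (C,merge)
  {ABCE}: card=400; try (C,hash)→10450, (C,merge)→10850, (A,hash)→15400, (E,hash)→15850, (E,nl_idx)→42850, (B,hash)→44000 …(+8); best=10450 via (C,hash)
  {BCDE}: card=15000; try (D,hash)→17200, (C,hash)→19200, (D,nl_idx)→57800, (D,merge)→64150, (C,merge)→94000, (E,hash)→168400 …(+9); best=17200 via (D,hash)
  {ABCDE}: card=60; try (C,merge)→8530, (C,hash)→10890, (D,hash)→13250, (D,nl_idx)→13710, (E,hash)→13930, (D,merge)→15800 …(+12); best=8530 via (C,merge)

cost=8530; order=A,B,D,E,C; methods=nl_idx,nl_idx,nl_idx,merge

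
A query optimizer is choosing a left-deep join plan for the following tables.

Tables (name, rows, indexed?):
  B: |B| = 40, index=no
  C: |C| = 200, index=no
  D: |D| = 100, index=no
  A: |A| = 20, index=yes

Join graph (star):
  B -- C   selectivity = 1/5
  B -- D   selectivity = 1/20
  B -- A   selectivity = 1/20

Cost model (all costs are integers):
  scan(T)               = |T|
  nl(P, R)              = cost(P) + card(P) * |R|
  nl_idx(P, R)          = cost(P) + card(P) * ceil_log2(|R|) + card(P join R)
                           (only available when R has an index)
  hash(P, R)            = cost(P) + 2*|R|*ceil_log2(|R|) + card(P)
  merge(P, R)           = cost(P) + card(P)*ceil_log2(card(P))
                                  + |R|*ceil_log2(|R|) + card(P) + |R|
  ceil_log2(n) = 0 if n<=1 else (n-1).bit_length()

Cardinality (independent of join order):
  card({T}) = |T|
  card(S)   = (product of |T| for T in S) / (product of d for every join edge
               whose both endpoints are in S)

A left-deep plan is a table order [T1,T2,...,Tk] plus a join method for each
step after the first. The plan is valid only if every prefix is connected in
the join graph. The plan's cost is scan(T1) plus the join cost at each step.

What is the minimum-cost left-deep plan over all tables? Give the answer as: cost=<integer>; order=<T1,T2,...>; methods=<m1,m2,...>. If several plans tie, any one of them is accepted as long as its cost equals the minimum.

cost=4480; order=D,B,A,C; methods=hash,hash,hash

Selinger DP (subsets sized 1..n):
  {B}: scan cost=40, card=40
  {C}: scan cost=200, card=200
  {D}: scan cost=100, card=100
  {A}: scan cost=20, card=20
  {BC}: card=1600; try (B,hash)→880, (C,merge)→2120, (B,merge)→2280, (C,hash)→3280, (C,nl)→8040, (B,nl)→8200; best=880 via (B,hash)
  {BD}: card=200; try (B,hash)→680, (D,merge)→1120, (B,merge)→1180, (D,hash)→1480, (D,nl)→4040, (B,nl)→4100; best=680 via (B,hash)
  {AB}: card=40; try (A,hash)→280, (A,nl_idx)→280, (B,merge)→420, (A,merge)→440, (B,hash)→520, (B,nl)→820 …(+1); best=280 via (A,hash)
  {BCD}: card=8000; try (D,hash)→3880, (C,hash)→4080, (C,merge)→4280, (D,merge)→20880, (C,nl)→40680, (D,nl)→160880; best=3880 via (D,hash)
  {ABC}: card=1600; try (C,merge)→2360, (A,hash)→2680, (C,hash)→3520, (C,nl)→8280, (A,nl_idx)→10480, (A,merge)→20200 …(+1); best=2360 via (C,merge)
  {ABD}: card=200; try (A,hash)→1080, (D,merge)→1360, (D,hash)→1720, (A,nl_idx)→1880, (A,merge)→2600, (D,nl)→4280 …(+1); best=1080 via (A,hash)
  {ABCD}: card=8000; try (C,hash)→4480, (C,merge)→4680, (D,hash)→5360, (A,hash)→12080, (D,merge)→22360, (C,nl)→41080 …(+4); best=4480 via (C,hash)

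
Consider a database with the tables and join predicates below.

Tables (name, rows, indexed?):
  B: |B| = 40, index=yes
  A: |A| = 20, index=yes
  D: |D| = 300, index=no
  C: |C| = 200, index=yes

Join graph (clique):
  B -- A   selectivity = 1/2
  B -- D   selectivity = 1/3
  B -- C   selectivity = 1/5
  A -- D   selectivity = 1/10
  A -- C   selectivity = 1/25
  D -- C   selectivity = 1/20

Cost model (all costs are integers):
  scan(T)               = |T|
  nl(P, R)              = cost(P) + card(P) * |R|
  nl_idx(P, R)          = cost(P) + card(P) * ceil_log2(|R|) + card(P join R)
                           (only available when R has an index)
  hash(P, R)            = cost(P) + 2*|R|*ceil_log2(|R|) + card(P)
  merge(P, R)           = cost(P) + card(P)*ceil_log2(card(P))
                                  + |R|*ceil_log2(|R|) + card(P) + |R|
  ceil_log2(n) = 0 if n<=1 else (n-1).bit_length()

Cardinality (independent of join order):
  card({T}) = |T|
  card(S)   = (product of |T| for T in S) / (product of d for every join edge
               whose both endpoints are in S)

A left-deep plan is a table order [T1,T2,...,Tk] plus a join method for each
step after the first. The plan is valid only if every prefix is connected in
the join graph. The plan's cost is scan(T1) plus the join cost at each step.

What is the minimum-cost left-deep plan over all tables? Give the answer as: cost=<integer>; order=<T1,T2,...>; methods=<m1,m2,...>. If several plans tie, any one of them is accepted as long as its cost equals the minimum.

Selinger DP (subsets sized 1..n):
  {B}: scan cost=40, card=40
  {A}: scan cost=20, card=20
  {D}: scan cost=300, card=300
  {C}: scan cost=200, card=200
  {AB}: card=400; try (A,hash)→280, (B,merge)→420, (A,merge)→440, (B,hash)→520, (B,nl_idx)→540, (A,nl_idx)→640 …(+2); best=280 via (A,hash)
  {BD}: card=4000; try (B,hash)→1080, (D,merge)→3320, (B,merge)→3580, (D,hash)→5480, (B,nl_idx)→6100, (D,nl)→12040 …(+1); best=1080 via (B,hash)
  {BC}: card=1600; try (B,hash)→880, (C,nl_idx)→1960, (C,merge)→2120, (B,merge)→2280, (B,nl_idx)→3000, (C,hash)→3280 …(+2); best=880 via (B,hash)
  {AD}: card=600; try (A,hash)→800, (A,nl_idx)→2400, (D,merge)→3140, (A,merge)→3420, (D,hash)→5440, (D,nl)→6020 …(+1); best=800 via (A,hash)
  {AC}: card=160; try (C,nl_idx)→340, (A,hash)→600, (A,nl_idx)→1360, (C,merge)→1940, (A,merge)→2120, (C,hash)→3240 …(+2); best=340 via (C,nl_idx)
  {CD}: card=3000; try (C,hash)→3800, (D,merge)→5000, (C,merge)→5100, (C,nl_idx)→5700, (D,hash)→5800, (D,nl)→60200 …(+1); best=3800 via (C,hash)
  {ABD}: card=4000; try (B,hash)→1880, (A,hash)→5280, (D,hash)→6080, (D,merge)→7280, (B,merge)→7680, (B,nl_idx)→8400 …(+5); best=1880 via (B,hash)
  {ABC}: card=640; try (B,hash)→980, (B,nl_idx)→1940, (B,merge)→2060, (A,hash)→2680, (C,hash)→3880, (C,nl_idx)→4120 …(+6); best=980 via (B,hash)
  {BCD}: card=8000; try (B,hash)→7280, (D,hash)→7880, (C,hash)→8280, (D,merge)→23080, (B,nl_idx)→29800, (C,nl_idx)→41080 …(+5); best=7280 via (B,hash)
  {ACD}: card=240; try (C,hash)→4600, (D,merge)→4780, (C,nl_idx)→5840, (D,hash)→5900, (A,hash)→7000, (C,merge)→9200 …(+5); best=4600 via (C,hash)
  {ABCD}: card=320; try (B,hash)→5320, (B,nl_idx)→6360, (D,hash)→7020, (B,merge)→7040, (C,hash)→9080, (D,merge)→11020 …(+9); best=5320 via (B,hash)

cost=5320; order=D,A,C,B; methods=hash,hash,hash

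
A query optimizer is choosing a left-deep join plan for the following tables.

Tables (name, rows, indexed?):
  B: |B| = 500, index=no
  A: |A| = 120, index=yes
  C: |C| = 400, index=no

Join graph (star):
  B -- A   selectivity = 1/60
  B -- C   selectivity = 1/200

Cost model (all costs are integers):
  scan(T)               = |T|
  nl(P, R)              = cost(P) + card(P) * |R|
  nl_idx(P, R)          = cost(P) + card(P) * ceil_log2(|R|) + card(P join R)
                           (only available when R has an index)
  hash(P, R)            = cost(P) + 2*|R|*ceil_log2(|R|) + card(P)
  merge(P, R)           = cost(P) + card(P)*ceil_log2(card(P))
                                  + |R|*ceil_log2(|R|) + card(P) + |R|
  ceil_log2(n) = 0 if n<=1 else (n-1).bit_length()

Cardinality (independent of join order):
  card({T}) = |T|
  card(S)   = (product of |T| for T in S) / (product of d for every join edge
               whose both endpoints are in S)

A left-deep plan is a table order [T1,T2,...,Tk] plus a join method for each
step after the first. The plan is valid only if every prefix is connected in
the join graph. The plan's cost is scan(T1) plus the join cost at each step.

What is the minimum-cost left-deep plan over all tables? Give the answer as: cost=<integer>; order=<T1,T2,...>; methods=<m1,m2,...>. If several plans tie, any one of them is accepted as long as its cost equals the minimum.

Selinger DP (subsets sized 1..n):
  {B}: scan cost=500, card=500
  {A}: scan cost=120, card=120
  {C}: scan cost=400, card=400
  {AB}: card=1000; try (A,hash)→2680, (A,nl_idx)→5000, (B,merge)→6080, (A,merge)→6460, (B,hash)→9240, (B,nl)→60120 …(+1); best=2680 via (A,hash)
  {BC}: card=1000; try (C,hash)→8200, (B,merge)→9400, (C,merge)→9500, (B,hash)→9800, (B,nl)→200400, (C,nl)→200500; best=8200 via (C,hash)
  {ABC}: card=2000; try (C,hash)→10880, (A,hash)→10880, (A,nl_idx)→17200, (C,merge)→17680, (A,merge)→20160, (A,nl)→128200 …(+1); best=10880 via (C,hash)

cost=10880; order=B,A,C; methods=hash,hash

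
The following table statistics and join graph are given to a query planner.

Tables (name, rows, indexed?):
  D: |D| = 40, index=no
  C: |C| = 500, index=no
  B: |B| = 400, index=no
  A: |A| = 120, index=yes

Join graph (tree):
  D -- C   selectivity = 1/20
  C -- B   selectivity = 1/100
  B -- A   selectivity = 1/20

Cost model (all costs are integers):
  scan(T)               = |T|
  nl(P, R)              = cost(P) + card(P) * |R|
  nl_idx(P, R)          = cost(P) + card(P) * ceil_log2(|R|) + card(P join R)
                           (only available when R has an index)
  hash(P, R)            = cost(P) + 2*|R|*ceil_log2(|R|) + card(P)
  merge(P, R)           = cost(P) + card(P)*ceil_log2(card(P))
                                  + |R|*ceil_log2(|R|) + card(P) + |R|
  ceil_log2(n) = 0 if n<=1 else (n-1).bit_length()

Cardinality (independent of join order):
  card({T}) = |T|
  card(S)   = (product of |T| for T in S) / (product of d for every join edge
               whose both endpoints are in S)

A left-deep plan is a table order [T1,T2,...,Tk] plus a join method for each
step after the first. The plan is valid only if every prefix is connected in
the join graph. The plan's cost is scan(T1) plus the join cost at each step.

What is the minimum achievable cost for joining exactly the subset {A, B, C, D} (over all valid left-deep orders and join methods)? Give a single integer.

15360

Selinger DP over subsets of {A,B,C,D}:
  {D}: scan cost=40, card=40
  {C}: scan cost=500, card=500
  {B}: scan cost=400, card=400
  {A}: scan cost=120, card=120
  {CD}: card=1000; try (D,hash)→1480, (C,merge)→5320, (D,merge)→5780, (C,hash)→9080, (C,nl)→20040, (D,nl)→20500; best=1480 via (D,hash)
  {BC}: card=2000; try (B,hash)→8200, (C,merge)→9400, (B,merge)→9500, (C,hash)→9800, (C,nl)→200400, (B,nl)→200500; best=8200 via (B,hash)
  {AB}: card=2400; try (A,hash)→2480, (B,merge)→5080, (A,merge)→5360, (A,nl_idx)→5600, (B,hash)→7440, (B,nl)→48120 …(+1); best=2480 via (A,hash)
  {BCD}: card=4000; try (B,hash)→9680, (D,hash)→10680, (B,merge)→16480, (D,merge)→32480, (D,nl)→88200, (B,nl)→401480; best=9680 via (B,hash)
  {ABC}: card=12000; try (A,hash)→11880, (C,hash)→13880, (A,merge)→33160, (A,nl_idx)→34200, (C,merge)→38680, (A,nl)→248200 …(+1); best=11880 via (A,hash)
  {ABCD}: card=24000; try (A,hash)→15360, (D,hash)→24360, (A,nl_idx)→61680, (A,merge)→62640, (D,merge)→192160, (A,nl)→489680 …(+1); best=15360 via (A,hash)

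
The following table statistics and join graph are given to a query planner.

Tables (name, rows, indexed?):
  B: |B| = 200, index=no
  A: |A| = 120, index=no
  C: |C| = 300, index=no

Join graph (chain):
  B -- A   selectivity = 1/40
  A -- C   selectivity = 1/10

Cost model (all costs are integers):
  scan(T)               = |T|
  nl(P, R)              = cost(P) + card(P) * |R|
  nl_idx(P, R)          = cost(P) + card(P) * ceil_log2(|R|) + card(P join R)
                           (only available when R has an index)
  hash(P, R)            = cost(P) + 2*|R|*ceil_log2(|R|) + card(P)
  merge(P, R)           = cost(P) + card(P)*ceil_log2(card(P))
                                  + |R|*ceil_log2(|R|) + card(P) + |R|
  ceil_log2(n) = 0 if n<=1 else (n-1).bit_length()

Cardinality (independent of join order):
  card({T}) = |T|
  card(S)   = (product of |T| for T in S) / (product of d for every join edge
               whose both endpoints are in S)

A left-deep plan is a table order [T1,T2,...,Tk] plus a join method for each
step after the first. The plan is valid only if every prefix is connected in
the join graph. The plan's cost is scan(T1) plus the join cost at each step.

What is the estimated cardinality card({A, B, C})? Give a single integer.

18000

Tables in S: A(120), B(200), C(300)
Edges inside S: B-A(d=40), A-C(d=10)
numerator = 120 * 200 * 300 = 7200000
denominator = 40 * 10 = 400
card(S) = 7200000 / 400 = 18000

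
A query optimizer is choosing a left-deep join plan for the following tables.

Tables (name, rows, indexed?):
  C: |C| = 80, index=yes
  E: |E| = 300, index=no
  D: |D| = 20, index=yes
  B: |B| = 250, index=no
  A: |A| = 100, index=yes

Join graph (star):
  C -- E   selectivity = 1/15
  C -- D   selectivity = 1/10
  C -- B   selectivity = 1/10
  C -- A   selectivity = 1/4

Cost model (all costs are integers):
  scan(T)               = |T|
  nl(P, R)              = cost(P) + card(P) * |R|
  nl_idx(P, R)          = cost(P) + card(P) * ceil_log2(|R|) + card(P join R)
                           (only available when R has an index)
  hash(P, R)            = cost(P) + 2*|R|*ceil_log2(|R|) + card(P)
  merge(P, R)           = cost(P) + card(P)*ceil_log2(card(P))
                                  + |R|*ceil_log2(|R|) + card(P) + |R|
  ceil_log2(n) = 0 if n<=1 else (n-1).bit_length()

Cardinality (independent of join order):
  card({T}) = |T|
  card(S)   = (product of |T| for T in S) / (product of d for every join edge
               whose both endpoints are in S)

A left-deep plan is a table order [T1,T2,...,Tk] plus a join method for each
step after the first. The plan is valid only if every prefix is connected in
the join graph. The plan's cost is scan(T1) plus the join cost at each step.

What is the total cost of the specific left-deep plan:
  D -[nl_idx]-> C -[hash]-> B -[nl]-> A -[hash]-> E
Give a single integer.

step 1: scan D: cost=20, card=20
step 2: join C via nl_idx
    card(P join C) = 20*80/(10) = 160
    cost = 20 + 20*7 + 160 = 320
step 3: join B via hash
    card(P join B) = 160*250/(10) = 4000
    cost = 320 + 2*250*8 + 160 = 4480
step 4: join A via nl
    card(P join A) = 4000*100/(4) = 100000
    cost = 4480 + 4000*100 = 404480
step 5: join E via hash
    card(P join E) = 100000*300/(15) = 2000000
    cost = 404480 + 2*300*9 + 100000 = 509880

509880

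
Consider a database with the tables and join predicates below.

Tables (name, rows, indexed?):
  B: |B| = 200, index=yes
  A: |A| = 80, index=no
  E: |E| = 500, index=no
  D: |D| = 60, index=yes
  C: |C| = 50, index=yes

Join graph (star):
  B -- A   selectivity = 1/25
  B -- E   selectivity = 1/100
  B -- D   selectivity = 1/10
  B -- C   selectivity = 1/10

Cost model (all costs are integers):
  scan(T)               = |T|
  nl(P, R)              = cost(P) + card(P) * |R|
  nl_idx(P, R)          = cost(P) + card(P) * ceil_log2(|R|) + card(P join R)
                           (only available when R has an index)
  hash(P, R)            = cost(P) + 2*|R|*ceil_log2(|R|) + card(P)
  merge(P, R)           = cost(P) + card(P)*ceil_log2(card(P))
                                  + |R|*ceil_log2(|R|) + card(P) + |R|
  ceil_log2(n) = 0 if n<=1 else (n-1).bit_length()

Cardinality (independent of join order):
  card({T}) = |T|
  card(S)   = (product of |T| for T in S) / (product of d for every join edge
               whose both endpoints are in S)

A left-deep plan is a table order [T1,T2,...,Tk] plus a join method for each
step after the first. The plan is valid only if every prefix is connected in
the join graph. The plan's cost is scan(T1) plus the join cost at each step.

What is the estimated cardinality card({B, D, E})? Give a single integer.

Tables in S: B(200), D(60), E(500)
Edges inside S: B-E(d=100), B-D(d=10)
numerator = 200 * 60 * 500 = 6000000
denominator = 100 * 10 = 1000
card(S) = 6000000 / 1000 = 6000

6000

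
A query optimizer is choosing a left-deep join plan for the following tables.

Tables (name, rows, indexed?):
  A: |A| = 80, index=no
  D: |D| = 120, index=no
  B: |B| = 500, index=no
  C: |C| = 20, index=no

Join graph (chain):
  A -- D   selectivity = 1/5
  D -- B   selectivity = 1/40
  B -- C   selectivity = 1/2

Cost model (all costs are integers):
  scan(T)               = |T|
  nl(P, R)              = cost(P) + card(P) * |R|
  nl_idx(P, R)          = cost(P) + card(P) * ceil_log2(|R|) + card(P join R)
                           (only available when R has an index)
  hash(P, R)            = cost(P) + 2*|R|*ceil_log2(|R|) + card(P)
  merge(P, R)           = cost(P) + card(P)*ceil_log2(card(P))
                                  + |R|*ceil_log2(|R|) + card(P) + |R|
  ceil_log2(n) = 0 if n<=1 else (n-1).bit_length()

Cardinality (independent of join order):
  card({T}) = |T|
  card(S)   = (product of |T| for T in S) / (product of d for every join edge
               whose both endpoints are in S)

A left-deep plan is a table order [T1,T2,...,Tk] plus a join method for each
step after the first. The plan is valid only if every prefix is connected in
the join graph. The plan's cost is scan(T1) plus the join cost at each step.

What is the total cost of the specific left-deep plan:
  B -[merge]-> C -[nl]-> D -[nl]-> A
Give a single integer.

1805620

step 1: scan B: cost=500, card=500
step 2: join C via merge
    card(P join C) = 500*20/(2) = 5000
    cost = 500 + 500*9 + 20*5 + 500 + 20 = 5620
step 3: join D via nl
    card(P join D) = 5000*120/(40) = 15000
    cost = 5620 + 5000*120 = 605620
step 4: join A via nl
    card(P join A) = 15000*80/(5) = 240000
    cost = 605620 + 15000*80 = 1805620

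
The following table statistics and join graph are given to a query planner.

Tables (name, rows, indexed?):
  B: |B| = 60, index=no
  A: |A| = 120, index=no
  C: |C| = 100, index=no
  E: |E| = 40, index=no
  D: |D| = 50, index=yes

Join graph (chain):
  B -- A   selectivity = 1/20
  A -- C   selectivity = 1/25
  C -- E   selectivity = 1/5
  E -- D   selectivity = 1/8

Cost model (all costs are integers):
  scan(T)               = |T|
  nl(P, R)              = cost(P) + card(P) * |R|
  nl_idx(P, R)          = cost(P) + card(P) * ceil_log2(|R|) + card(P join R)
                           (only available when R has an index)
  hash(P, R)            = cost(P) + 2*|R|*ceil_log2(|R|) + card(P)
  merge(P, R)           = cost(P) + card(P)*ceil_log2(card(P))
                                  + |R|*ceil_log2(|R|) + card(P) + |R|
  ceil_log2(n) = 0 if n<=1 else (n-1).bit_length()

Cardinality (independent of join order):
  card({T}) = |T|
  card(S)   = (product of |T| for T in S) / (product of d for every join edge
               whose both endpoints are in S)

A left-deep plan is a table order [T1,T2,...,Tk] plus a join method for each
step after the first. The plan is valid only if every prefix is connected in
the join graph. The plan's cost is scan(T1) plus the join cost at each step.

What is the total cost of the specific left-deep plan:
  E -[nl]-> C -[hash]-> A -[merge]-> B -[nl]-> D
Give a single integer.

632860

step 1: scan E: cost=40, card=40
step 2: join C via nl
    card(P join C) = 40*100/(5) = 800
    cost = 40 + 40*100 = 4040
step 3: join A via hash
    card(P join A) = 800*120/(25) = 3840
    cost = 4040 + 2*120*7 + 800 = 6520
step 4: join B via merge
    card(P join B) = 3840*60/(20) = 11520
    cost = 6520 + 3840*12 + 60*6 + 3840 + 60 = 56860
step 5: join D via nl
    card(P join D) = 11520*50/(8) = 72000
    cost = 56860 + 11520*50 = 632860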